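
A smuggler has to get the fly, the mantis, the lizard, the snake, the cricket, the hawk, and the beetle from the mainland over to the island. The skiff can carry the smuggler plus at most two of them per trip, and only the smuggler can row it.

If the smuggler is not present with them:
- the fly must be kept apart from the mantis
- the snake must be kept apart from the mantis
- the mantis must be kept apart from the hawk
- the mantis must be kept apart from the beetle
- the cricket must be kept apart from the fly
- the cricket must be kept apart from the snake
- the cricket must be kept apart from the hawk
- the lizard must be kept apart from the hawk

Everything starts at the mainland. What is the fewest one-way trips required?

impossible

Whatever the first load, the items left behind include a forbidden pair without the smuggler. No opening move is safe, so no plan exists.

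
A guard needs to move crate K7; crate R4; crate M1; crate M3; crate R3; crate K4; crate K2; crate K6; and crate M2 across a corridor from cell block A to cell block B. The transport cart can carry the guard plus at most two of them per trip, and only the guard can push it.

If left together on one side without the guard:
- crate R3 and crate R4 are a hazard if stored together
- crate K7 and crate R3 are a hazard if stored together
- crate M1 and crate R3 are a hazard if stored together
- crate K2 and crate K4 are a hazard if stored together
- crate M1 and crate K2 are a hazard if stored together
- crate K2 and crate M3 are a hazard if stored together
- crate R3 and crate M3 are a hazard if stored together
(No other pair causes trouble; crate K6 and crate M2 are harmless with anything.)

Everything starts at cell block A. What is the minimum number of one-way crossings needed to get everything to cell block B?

Counting alone: the guard can take at most 2 across per trip to cell block B, so moving all 9 needs at least 5 loaded trips out, with a return between consecutive ones — at least 9 crossings.
The safety rule pushes this higher. Following every safe sequence of crossings, the most of the 9 that can be at cell block B as the transport cart arrives there on crossing 9 is 8 — never all 9.
So no plan with fewer than 11 crossings exists, and this one achieves 11:
1. Guard goes to cell block B with crate K2 and crate R3.
2. Guard goes back to cell block A alone.
3. Guard goes to cell block B with crate K4.
4. Guard goes back to cell block A with crate K2.
5. Guard goes to cell block B with crate M1 and crate M3.
6. Guard goes back to cell block A with crate R3.
7. Guard goes to cell block B with crate K7 and crate R4.
8. Guard goes back to cell block A alone.
9. Guard goes to cell block B with crate K6 and crate M2.
10. Guard goes back to cell block A alone.
11. Guard goes to cell block B with crate K2 and crate R3.

11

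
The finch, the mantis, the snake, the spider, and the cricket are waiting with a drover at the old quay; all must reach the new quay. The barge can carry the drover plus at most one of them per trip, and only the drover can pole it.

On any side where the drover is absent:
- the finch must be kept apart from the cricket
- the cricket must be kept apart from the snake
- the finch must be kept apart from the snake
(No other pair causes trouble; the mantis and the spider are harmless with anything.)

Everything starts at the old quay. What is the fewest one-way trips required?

Whatever the first load, the items left behind include a forbidden pair without the drover. No opening move is safe, so no plan exists.

impossible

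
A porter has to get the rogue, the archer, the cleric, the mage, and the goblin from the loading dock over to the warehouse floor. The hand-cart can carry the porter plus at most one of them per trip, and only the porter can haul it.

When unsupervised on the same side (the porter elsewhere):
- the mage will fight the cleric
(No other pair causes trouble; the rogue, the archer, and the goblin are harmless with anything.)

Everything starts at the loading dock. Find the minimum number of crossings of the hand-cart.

Counting alone: the porter can take at most 1 across per trip to the warehouse floor, so moving all 5 needs at least 5 loaded trips out, with a return between consecutive ones — at least 9 crossings.
The plan below uses exactly 9 crossings, so it is optimal:
1. Porter goes to the warehouse floor with the cleric.
2. Porter goes back to the loading dock alone.
3. Porter goes to the warehouse floor with the rogue.
4. Porter goes back to the loading dock alone.
5. Porter goes to the warehouse floor with the archer.
6. Porter goes back to the loading dock alone.
7. Porter goes to the warehouse floor with the goblin.
8. Porter goes back to the loading dock alone.
9. Porter goes to the warehouse floor with the mage.

9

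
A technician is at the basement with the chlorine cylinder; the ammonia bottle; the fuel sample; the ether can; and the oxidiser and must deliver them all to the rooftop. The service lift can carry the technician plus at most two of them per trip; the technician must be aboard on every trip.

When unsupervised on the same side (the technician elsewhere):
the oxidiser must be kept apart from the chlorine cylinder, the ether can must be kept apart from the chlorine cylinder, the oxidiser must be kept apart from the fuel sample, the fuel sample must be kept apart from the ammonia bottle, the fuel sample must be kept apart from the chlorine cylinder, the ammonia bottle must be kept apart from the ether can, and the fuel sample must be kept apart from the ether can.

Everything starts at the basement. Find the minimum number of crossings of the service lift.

Whatever the first load, the items left behind include a forbidden pair without the technician. No opening move is safe, so no plan exists.

impossible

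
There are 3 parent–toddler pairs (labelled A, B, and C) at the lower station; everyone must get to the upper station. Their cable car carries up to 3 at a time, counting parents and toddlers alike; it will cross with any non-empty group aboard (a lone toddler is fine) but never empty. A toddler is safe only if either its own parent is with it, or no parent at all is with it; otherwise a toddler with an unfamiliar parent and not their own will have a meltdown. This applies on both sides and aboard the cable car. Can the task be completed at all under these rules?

1. parent A and toddler A cross → the upper station.
2. parent A crosses ← the lower station.
3. parent A, parent B, and parent C cross → the upper station.
4. toddler A crosses ← the lower station.
5. toddler A, toddler B, and toddler C cross → the upper station.

Yes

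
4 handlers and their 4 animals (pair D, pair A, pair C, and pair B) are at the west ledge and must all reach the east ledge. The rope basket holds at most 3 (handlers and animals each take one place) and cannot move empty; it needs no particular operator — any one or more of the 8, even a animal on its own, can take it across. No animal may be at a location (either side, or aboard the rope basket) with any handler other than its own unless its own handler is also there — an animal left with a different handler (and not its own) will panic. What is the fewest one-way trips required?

9

Counting alone: each trip to the east ledge takes at most 3 across and each return brings at least 1 back, so after t trips out (and t−1 returns) at most 3t − (t−1) of the 8 are across; that first reaches 8 at t = 4, so at least 7 crossings are needed.
The safety rule pushes this higher. Following every safe sequence of crossings, the most of the 8 that can be at the east ledge as the rope basket arrives there on crossing 7 is 7 — never all 8.
So no plan with fewer than 9 crossings exists, and this one achieves 9:
1. animal D and handler D cross → the east ledge.
2. handler D crosses ← the west ledge.
3. animal A, handler A, and handler D cross → the east ledge.
4. animal D and handler D cross ← the west ledge.
5. handler B, handler C, and handler D cross → the east ledge.
6. animal A crosses ← the west ledge.
7. animal A and animal D cross → the east ledge.
8. animal D crosses ← the west ledge.
9. animal B, animal C, and animal D cross → the east ledge.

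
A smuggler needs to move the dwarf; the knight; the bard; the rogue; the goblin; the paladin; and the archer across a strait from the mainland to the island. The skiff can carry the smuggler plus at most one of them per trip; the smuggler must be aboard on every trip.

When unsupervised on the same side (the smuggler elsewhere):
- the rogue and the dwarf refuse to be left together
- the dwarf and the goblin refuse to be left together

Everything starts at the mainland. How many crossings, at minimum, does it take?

15

Counting alone: the smuggler can take at most 1 across per trip to the island, so moving all 7 needs at least 7 loaded trips out, with a return between consecutive ones — at least 13 crossings.
The safety rule pushes this higher. Following every safe sequence of crossings, the most of the 7 that can be at the island as the skiff arrives there on crossing 13 is 6 — never all 7.
So no plan with fewer than 15 crossings exists, and this one achieves 15:
1. Smuggler goes to the island with the dwarf.
2. Smuggler goes back to the mainland alone.
3. Smuggler goes to the island with the knight.
4. Smuggler goes back to the mainland alone.
5. Smuggler goes to the island with the bard.
6. Smuggler goes back to the mainland alone.
7. Smuggler goes to the island with the rogue.
8. Smuggler goes back to the mainland with the dwarf.
9. Smuggler goes to the island with the goblin.
10. Smuggler goes back to the mainland alone.
11. Smuggler goes to the island with the paladin.
12. Smuggler goes back to the mainland alone.
13. Smuggler goes to the island with the archer.
14. Smuggler goes back to the mainland alone.
15. Smuggler goes to the island with the dwarf.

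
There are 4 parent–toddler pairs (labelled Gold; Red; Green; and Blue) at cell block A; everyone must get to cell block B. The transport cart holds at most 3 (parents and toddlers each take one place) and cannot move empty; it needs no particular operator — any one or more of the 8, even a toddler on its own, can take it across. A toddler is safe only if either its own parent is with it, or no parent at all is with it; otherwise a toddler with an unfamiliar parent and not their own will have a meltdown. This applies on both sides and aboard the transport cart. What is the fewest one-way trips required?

Counting alone: each trip to cell block B takes at most 3 across and each return brings at least 1 back, so after t trips out (and t−1 returns) at most 3t − (t−1) of the 8 are across; that first reaches 8 at t = 4, so at least 7 crossings are needed.
The safety rule pushes this higher. Following every safe sequence of crossings, the most of the 8 that can be at cell block B as the transport cart arrives there on crossing 7 is 7 — never all 8.
So no plan with fewer than 9 crossings exists, and this one achieves 9:
1. parent Gold and toddler Gold cross → cell block B.
2. parent Gold crosses ← cell block A.
3. parent Gold, parent Red, and toddler Red cross → cell block B.
4. parent Gold and toddler Gold cross ← cell block A.
5. parent Blue, parent Gold, and parent Green cross → cell block B.
6. toddler Red crosses ← cell block A.
7. toddler Gold and toddler Red cross → cell block B.
8. toddler Gold crosses ← cell block A.
9. toddler Blue, toddler Gold, and toddler Green cross → cell block B.

9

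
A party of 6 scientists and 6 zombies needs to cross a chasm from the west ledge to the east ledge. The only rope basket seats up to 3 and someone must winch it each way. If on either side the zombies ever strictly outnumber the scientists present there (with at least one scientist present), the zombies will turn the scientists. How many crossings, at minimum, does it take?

impossible

Following every safe sequence of crossings from the start, the most of the 12 that can be at the east ledge as the rope basket arrives there on crossings 1, 3, 5 is 3, 5, 6 respectively; the best ever achieved is 6 of 12.
From crossing 7 on, no configuration arises that was not already reachable earlier: only 17 distinct safe configurations (who is on which side, and where the rope basket is) can ever be reached, none of them has everyone across, and every continuation just revisits them. They are: 0 scientists + 0 zombies across (rope basket back at the start); 0 scientists + 1 zombie across (rope basket there); 0 scientists + 1 zombie across (rope basket back at the start); 0 scientists + 2 zombies across (rope basket there); 0 scientists + 2 zombies across (rope basket back at the start); 0 scientists + 3 zombies across (rope basket there); 0 scientists + 3 zombies across (rope basket back at the start); 0 scientists + 4 zombies across (rope basket there); 0 scientists + 4 zombies across (rope basket back at the start); 0 scientists + 5 zombies across (rope basket there); 0 scientists + 5 zombies across (rope basket back at the start); 0 scientists + 6 zombies across (rope basket there); 1 scientist + 1 zombie across (rope basket there); 1 scientist + 1 zombie across (rope basket back at the start); 2 scientists + 2 zombies across (rope basket there); 2 scientists + 2 zombies across (rope basket back at the start); 3 scientists + 3 zombies across (rope basket there). So no valid plan exists.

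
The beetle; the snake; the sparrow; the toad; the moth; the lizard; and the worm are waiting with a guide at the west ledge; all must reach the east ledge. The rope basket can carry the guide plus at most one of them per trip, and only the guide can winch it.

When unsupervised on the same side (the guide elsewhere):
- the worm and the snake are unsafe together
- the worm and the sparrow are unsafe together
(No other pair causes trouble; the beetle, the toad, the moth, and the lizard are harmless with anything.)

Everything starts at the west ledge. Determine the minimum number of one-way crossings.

15

Counting alone: the guide can take at most 1 across per trip to the east ledge, so moving all 7 needs at least 7 loaded trips out, with a return between consecutive ones — at least 13 crossings.
The safety rule pushes this higher. Following every safe sequence of crossings, the most of the 7 that can be at the east ledge as the rope basket arrives there on crossing 13 is 6 — never all 7.
So no plan with fewer than 15 crossings exists, and this one achieves 15:
1. Guide goes to the east ledge with the worm.
2. Guide goes back to the west ledge alone.
3. Guide goes to the east ledge with the beetle.
4. Guide goes back to the west ledge alone.
5. Guide goes to the east ledge with the snake.
6. Guide goes back to the west ledge with the worm.
7. Guide goes to the east ledge with the sparrow.
8. Guide goes back to the west ledge alone.
9. Guide goes to the east ledge with the toad.
10. Guide goes back to the west ledge alone.
11. Guide goes to the east ledge with the moth.
12. Guide goes back to the west ledge alone.
13. Guide goes to the east ledge with the lizard.
14. Guide goes back to the west ledge alone.
15. Guide goes to the east ledge with the worm.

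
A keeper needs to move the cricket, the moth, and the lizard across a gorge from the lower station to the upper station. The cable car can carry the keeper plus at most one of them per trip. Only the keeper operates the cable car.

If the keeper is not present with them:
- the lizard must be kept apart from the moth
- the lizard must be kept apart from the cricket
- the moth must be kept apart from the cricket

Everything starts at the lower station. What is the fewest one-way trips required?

Whatever the first load, the items left behind include a forbidden pair without the keeper. No opening move is safe, so no plan exists.

impossible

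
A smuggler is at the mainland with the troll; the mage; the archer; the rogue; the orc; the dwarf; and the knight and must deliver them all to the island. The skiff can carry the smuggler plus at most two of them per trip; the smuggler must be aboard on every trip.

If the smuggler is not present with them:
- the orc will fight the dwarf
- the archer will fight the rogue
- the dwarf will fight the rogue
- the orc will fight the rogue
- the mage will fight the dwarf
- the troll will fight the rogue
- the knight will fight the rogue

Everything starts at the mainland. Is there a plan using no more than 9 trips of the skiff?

No

Counting alone: the smuggler can take at most 2 across per trip to the island, so moving all 7 needs at least 4 loaded trips out, with a return between consecutive ones — at least 7 crossings.
The safety rule pushes this higher. Following every safe sequence of crossings, the most of the 7 that can be at the island as the skiff arrives there on crossings 7, 9 is 5, 6 respectively — never all 7.
So the move cannot be finished within 9 crossings. (The shortest complete plan takes 11:)
1. Smuggler goes to the island with the dwarf and the rogue.
2. Smuggler goes back to the mainland with the rogue.
3. Smuggler goes to the island with the rogue and the troll.
4. Smuggler goes back to the mainland with the rogue.
5. Smuggler goes to the island with the archer and the rogue.
6. Smuggler goes back to the mainland with the rogue.
7. Smuggler goes to the island with the knight and the rogue.
8. Smuggler goes back to the mainland with the rogue.
9. Smuggler goes to the island with the mage and the orc.
10. Smuggler goes back to the mainland with the dwarf.
11. Smuggler goes to the island with the dwarf and the rogue.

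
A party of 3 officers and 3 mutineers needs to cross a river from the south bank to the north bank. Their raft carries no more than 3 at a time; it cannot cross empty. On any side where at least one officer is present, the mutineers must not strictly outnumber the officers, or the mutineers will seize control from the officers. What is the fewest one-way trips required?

Counting alone: each trip to the north bank takes at most 3 across and each return brings at least 1 back, so after t trips out (and t−1 returns) at most 3t − (t−1) of the 6 are across; that first reaches 6 at t = 3, so at least 5 crossings are needed.
The plan below uses exactly 5 crossings, so it is optimal:
1. 2 mutineers → the north bank.  (the south bank: 3O 1M; the north bank: 0O 2M)
2. 1 mutineer ← the south bank.  (the south bank: 3O 2M; the north bank: 0O 1M)
3. 3 officers → the north bank.  (the south bank: 0O 2M; the north bank: 3O 1M)
4. 1 mutineer ← the south bank.  (the south bank: 0O 3M; the north bank: 3O 0M)
5. 3 mutineers → the north bank.  (the south bank: 0O 0M; the north bank: 3O 3M)

5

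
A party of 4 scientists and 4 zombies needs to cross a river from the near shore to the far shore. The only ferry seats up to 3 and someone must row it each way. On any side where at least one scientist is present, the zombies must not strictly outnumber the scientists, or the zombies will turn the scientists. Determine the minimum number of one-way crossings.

Counting alone: each trip to the far shore takes at most 3 across and each return brings at least 1 back, so after t trips out (and t−1 returns) at most 3t − (t−1) of the 8 are across; that first reaches 8 at t = 4, so at least 7 crossings are needed.
The safety rule pushes this higher. Following every safe sequence of crossings, the most of the 8 that can be at the far shore as the ferry arrives there on crossing 7 is 7 — never all 8.
So no plan with fewer than 9 crossings exists, and this one achieves 9:
1. 2 zombies → the far shore.  (the near shore: 4S 2Z; the far shore: 0S 2Z)
2. 1 zombie ← the near shore.  (the near shore: 4S 3Z; the far shore: 0S 1Z)
3. 3 zombies → the far shore.  (the near shore: 4S 0Z; the far shore: 0S 4Z)
4. 1 zombie ← the near shore.  (the near shore: 4S 1Z; the far shore: 0S 3Z)
5. 3 scientists → the far shore.  (the near shore: 1S 1Z; the far shore: 3S 3Z)
6. 1 scientist and 1 zombie ← the near shore.  (the near shore: 2S 2Z; the far shore: 2S 2Z)
7. 2 scientists → the far shore.  (the near shore: 0S 2Z; the far shore: 4S 2Z)
8. 1 zombie ← the near shore.  (the near shore: 0S 3Z; the far shore: 4S 1Z)
9. 3 zombies → the far shore.  (the near shore: 0S 0Z; the far shore: 4S 4Z)

9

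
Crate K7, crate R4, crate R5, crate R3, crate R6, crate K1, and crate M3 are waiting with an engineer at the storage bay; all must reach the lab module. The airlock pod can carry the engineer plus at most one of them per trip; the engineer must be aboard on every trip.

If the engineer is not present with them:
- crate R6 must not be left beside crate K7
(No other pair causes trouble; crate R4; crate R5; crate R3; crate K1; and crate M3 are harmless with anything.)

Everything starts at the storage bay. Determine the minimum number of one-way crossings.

13

Counting alone: the engineer can take at most 1 across per trip to the lab module, so moving all 7 needs at least 7 loaded trips out, with a return between consecutive ones — at least 13 crossings.
The plan below uses exactly 13 crossings, so it is optimal:
1. Engineer goes to the lab module with crate K7.
2. Engineer goes back to the storage bay alone.
3. Engineer goes to the lab module with crate R4.
4. Engineer goes back to the storage bay alone.
5. Engineer goes to the lab module with crate R5.
6. Engineer goes back to the storage bay alone.
7. Engineer goes to the lab module with crate R3.
8. Engineer goes back to the storage bay alone.
9. Engineer goes to the lab module with crate K1.
10. Engineer goes back to the storage bay alone.
11. Engineer goes to the lab module with crate M3.
12. Engineer goes back to the storage bay alone.
13. Engineer goes to the lab module with crate R6.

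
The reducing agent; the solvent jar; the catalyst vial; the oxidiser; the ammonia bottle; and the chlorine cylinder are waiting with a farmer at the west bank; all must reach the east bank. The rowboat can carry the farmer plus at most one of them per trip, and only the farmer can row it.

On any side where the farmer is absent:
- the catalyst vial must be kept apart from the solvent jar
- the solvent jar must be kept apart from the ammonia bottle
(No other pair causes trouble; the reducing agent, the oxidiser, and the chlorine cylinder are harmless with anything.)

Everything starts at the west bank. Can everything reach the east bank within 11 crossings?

No

Counting alone: the farmer can take at most 1 across per trip to the east bank, so moving all 6 needs at least 6 loaded trips out, with a return between consecutive ones — at least 11 crossings.
The safety rule pushes this higher. Following every safe sequence of crossings, the most of the 6 that can be at the east bank as the rowboat arrives there on crossing 11 is 5 — never all 6.
So the move cannot be finished within 11 crossings. (The shortest complete plan takes 13:)
1. Farmer goes to the east bank with the solvent jar.
2. Farmer goes back to the west bank alone.
3. Farmer goes to the east bank with the reducing agent.
4. Farmer goes back to the west bank alone.
5. Farmer goes to the east bank with the catalyst vial.
6. Farmer goes back to the west bank with the solvent jar.
7. Farmer goes to the east bank with the ammonia bottle.
8. Farmer goes back to the west bank alone.
9. Farmer goes to the east bank with the oxidiser.
10. Farmer goes back to the west bank alone.
11. Farmer goes to the east bank with the chlorine cylinder.
12. Farmer goes back to the west bank alone.
13. Farmer goes to the east bank with the solvent jar.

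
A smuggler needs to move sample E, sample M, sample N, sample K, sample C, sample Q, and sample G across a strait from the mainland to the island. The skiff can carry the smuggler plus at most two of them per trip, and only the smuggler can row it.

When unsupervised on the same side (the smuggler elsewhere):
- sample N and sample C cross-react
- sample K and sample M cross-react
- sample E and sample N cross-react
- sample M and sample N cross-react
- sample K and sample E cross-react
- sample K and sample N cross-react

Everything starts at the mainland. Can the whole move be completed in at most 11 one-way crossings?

Yes

Yes — this plan uses 11 crossings (≤ 11):
1. Smuggler goes to the island with sample K and sample N.  [the mainland: sample C, sample E, sample G, sample M, sample Q | the island: sample K, sample N]
2. Smuggler goes back to the mainland with sample N.  [the mainland: sample C, sample E, sample G, sample M, sample N, sample Q | the island: sample K]
3. Smuggler goes to the island with sample C and sample N.  [the mainland: sample E, sample G, sample M, sample Q | the island: sample C, sample K, sample N]
4. Smuggler goes back to the mainland with sample N.  [the mainland: sample E, sample G, sample M, sample N, sample Q | the island: sample C, sample K]
5. Smuggler goes to the island with sample E and sample M.  [the mainland: sample G, sample N, sample Q | the island: sample C, sample E, sample K, sample M]
6. Smuggler goes back to the mainland with sample K.  [the mainland: sample G, sample K, sample N, sample Q | the island: sample C, sample E, sample M]
7. Smuggler goes to the island with sample N and sample Q.  [the mainland: sample G, sample K | the island: sample C, sample E, sample M, sample N, sample Q]
8. Smuggler goes back to the mainland with sample N.  [the mainland: sample G, sample K, sample N | the island: sample C, sample E, sample M, sample Q]
9. Smuggler goes to the island with sample G and sample N.  [the mainland: sample K | the island: sample C, sample E, sample G, sample M, sample N, sample Q]
10. Smuggler goes back to the mainland with sample N.  [the mainland: sample K, sample N | the island: sample C, sample E, sample G, sample M, sample Q]
11. Smuggler goes to the island with sample K and sample N.  [the mainland: — | the island: sample C, sample E, sample G, sample K, sample M, sample N, sample Q]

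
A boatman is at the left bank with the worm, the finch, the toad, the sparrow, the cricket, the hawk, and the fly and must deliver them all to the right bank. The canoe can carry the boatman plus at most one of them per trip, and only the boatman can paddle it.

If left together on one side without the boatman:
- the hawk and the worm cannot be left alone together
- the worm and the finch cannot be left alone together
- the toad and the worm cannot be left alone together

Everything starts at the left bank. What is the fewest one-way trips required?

impossible

Following every safe sequence of crossings from the start, the most of the 7 that can be at the right bank as the canoe arrives there on crossings 1, 3, 5, 7, 9 is 1, 2, 3, 4, 5 respectively; the best ever achieved is 5 of 7.
From crossing 11 on, no configuration arises that was not already reachable earlier: only 72 distinct safe configurations (who is on which side, and where the canoe is) can ever be reached, none of them has everyone across, and every continuation just revisits them. So no valid plan exists.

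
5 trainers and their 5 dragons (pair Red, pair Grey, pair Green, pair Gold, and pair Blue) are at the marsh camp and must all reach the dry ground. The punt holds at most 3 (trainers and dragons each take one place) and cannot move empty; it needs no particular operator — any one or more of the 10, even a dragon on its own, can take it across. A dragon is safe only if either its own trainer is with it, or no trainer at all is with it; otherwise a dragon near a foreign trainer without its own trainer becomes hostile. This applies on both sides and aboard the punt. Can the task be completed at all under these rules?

Yes

1. dragon Red and trainer Red cross → the dry ground.
2. trainer Red crosses ← the marsh camp.
3. dragon Gold, dragon Green, and dragon Grey cross → the dry ground.
4. dragon Red crosses ← the marsh camp.
5. trainer Gold, trainer Green, and trainer Grey cross → the dry ground.
6. dragon Grey and trainer Grey cross ← the marsh camp.
7. trainer Blue, trainer Grey, and trainer Red cross → the dry ground.
8. dragon Green crosses ← the marsh camp.
9. dragon Grey and dragon Red cross → the dry ground.
10. dragon Red crosses ← the marsh camp.
11. dragon Blue, dragon Green, and dragon Red cross → the dry ground.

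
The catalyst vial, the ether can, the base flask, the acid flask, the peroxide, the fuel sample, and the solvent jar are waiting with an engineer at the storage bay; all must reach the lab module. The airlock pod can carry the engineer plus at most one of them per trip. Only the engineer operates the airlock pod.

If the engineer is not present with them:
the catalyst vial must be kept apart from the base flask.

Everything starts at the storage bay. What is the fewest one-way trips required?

Counting alone: the engineer can take at most 1 across per trip to the lab module, so moving all 7 needs at least 7 loaded trips out, with a return between consecutive ones — at least 13 crossings.
The plan below uses exactly 13 crossings, so it is optimal:
1. Engineer goes to the lab module with the catalyst vial.  [the storage bay: the acid flask, the base flask, the ether can, the fuel sample, the peroxide, the solvent jar | the lab module: the catalyst vial]
2. Engineer goes back to the storage bay alone.  [the storage bay: the acid flask, the base flask, the ether can, the fuel sample, the peroxide, the solvent jar | the lab module: the catalyst vial]
3. Engineer goes to the lab module with the ether can.  [the storage bay: the acid flask, the base flask, the fuel sample, the peroxide, the solvent jar | the lab module: the catalyst vial, the ether can]
4. Engineer goes back to the storage bay alone.  [the storage bay: the acid flask, the base flask, the fuel sample, the peroxide, the solvent jar | the lab module: the catalyst vial, the ether can]
5. Engineer goes to the lab module with the acid flask.  [the storage bay: the base flask, the fuel sample, the peroxide, the solvent jar | the lab module: the acid flask, the catalyst vial, the ether can]
6. Engineer goes back to the storage bay alone.  [the storage bay: the base flask, the fuel sample, the peroxide, the solvent jar | the lab module: the acid flask, the catalyst vial, the ether can]
7. Engineer goes to the lab module with the peroxide.  [the storage bay: the base flask, the fuel sample, the solvent jar | the lab module: the acid flask, the catalyst vial, the ether can, the peroxide]
8. Engineer goes back to the storage bay alone.  [the storage bay: the base flask, the fuel sample, the solvent jar | the lab module: the acid flask, the catalyst vial, the ether can, the peroxide]
9. Engineer goes to the lab module with the fuel sample.  [the storage bay: the base flask, the solvent jar | the lab module: the acid flask, the catalyst vial, the ether can, the fuel sample, the peroxide]
10. Engineer goes back to the storage bay alone.  [the storage bay: the base flask, the solvent jar | the lab module: the acid flask, the catalyst vial, the ether can, the fuel sample, the peroxide]
11. Engineer goes to the lab module with the solvent jar.  [the storage bay: the base flask | the lab module: the acid flask, the catalyst vial, the ether can, the fuel sample, the peroxide, the solvent jar]
12. Engineer goes back to the storage bay alone.  [the storage bay: the base flask | the lab module: the acid flask, the catalyst vial, the ether can, the fuel sample, the peroxide, the solvent jar]
13. Engineer goes to the lab module with the base flask.  [the storage bay: — | the lab module: the acid flask, the base flask, the catalyst vial, the ether can, the fuel sample, the peroxide, the solvent jar]

13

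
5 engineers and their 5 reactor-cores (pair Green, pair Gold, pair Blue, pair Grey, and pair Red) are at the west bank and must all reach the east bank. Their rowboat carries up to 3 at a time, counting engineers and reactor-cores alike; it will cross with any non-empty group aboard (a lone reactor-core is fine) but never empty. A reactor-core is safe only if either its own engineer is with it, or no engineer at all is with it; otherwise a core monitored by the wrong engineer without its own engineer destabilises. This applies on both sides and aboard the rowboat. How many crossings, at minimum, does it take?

Counting alone: each trip to the east bank takes at most 3 across and each return brings at least 1 back, so after t trips out (and t−1 returns) at most 3t − (t−1) of the 10 are across; that first reaches 10 at t = 5, so at least 9 crossings are needed.
The safety rule pushes this higher. Following every safe sequence of crossings, the most of the 10 that can be at the east bank as the rowboat arrives there on crossing 9 is 9 — never all 10.
So no plan with fewer than 11 crossings exists, and this one achieves 11:
1. engineer Green and reactor-core Green cross → the east bank.
2. engineer Green crosses ← the west bank.
3. reactor-core Blue, reactor-core Gold, and reactor-core Grey cross → the east bank.
4. reactor-core Green crosses ← the west bank.
5. engineer Blue, engineer Gold, and engineer Grey cross → the east bank.
6. engineer Gold and reactor-core Gold cross ← the west bank.
7. engineer Gold, engineer Green, and engineer Red cross → the east bank.
8. reactor-core Blue crosses ← the west bank.
9. reactor-core Gold and reactor-core Green cross → the east bank.
10. reactor-core Green crosses ← the west bank.
11. reactor-core Blue, reactor-core Green, and reactor-core Red cross → the east bank.

11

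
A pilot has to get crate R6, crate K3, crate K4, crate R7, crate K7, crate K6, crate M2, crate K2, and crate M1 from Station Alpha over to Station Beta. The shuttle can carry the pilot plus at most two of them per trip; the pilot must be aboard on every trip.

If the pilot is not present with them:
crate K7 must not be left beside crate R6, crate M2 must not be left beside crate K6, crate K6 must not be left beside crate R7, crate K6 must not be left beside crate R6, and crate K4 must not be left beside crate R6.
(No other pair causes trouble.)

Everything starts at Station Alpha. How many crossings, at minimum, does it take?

Counting alone: the pilot can take at most 2 across per trip to Station Beta, so moving all 9 needs at least 5 loaded trips out, with a return between consecutive ones — at least 9 crossings.
The safety rule pushes this higher. Following every safe sequence of crossings, the most of the 9 that can be at Station Beta as the shuttle arrives there on crossing 9 is 8 — never all 9.
So no plan with fewer than 11 crossings exists, and this one achieves 11:
1. Pilot goes to Station Beta with crate K6 and crate R6.  [Station Alpha: crate K2, crate K3, crate K4, crate K7, crate M1, crate M2, crate R7 | Station Beta: crate K6, crate R6]
2. Pilot goes back to Station Alpha with crate R6.  [Station Alpha: crate K2, crate K3, crate K4, crate K7, crate M1, crate M2, crate R6, crate R7 | Station Beta: crate K6]
3. Pilot goes to Station Beta with crate K3 and crate R6.  [Station Alpha: crate K2, crate K4, crate K7, crate M1, crate M2, crate R7 | Station Beta: crate K3, crate K6, crate R6]
4. Pilot goes back to Station Alpha with crate R6.  [Station Alpha: crate K2, crate K4, crate K7, crate M1, crate M2, crate R6, crate R7 | Station Beta: crate K3, crate K6]
5. Pilot goes to Station Beta with crate K4 and crate K7.  [Station Alpha: crate K2, crate M1, crate M2, crate R6, crate R7 | Station Beta: crate K3, crate K4, crate K6, crate K7]
6. Pilot goes back to Station Alpha alone.  [Station Alpha: crate K2, crate M1, crate M2, crate R6, crate R7 | Station Beta: crate K3, crate K4, crate K6, crate K7]
7. Pilot goes to Station Beta with crate K2 and crate M1.  [Station Alpha: crate M2, crate R6, crate R7 | Station Beta: crate K2, crate K3, crate K4, crate K6, crate K7, crate M1]
8. Pilot goes back to Station Alpha alone.  [Station Alpha: crate M2, crate R6, crate R7 | Station Beta: crate K2, crate K3, crate K4, crate K6, crate K7, crate M1]
9. Pilot goes to Station Beta with crate M2 and crate R7.  [Station Alpha: crate R6 | Station Beta: crate K2, crate K3, crate K4, crate K6, crate K7, crate M1, crate M2, crate R7]
10. Pilot goes back to Station Alpha with crate K6.  [Station Alpha: crate K6, crate R6 | Station Beta: crate K2, crate K3, crate K4, crate K7, crate M1, crate M2, crate R7]
11. Pilot goes to Station Beta with crate K6 and crate R6.  [Station Alpha: — | Station Beta: crate K2, crate K3, crate K4, crate K6, crate K7, crate M1, crate M2, crate R6, crate R7]

11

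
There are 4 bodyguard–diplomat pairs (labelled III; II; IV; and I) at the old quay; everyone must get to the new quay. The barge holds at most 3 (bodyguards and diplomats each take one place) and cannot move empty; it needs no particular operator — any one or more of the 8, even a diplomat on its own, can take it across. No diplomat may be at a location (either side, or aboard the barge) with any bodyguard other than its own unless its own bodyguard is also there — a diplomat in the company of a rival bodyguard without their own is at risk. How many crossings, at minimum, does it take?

Counting alone: each trip to the new quay takes at most 3 across and each return brings at least 1 back, so after t trips out (and t−1 returns) at most 3t − (t−1) of the 8 are across; that first reaches 8 at t = 4, so at least 7 crossings are needed.
The safety rule pushes this higher. Following every safe sequence of crossings, the most of the 8 that can be at the new quay as the barge arrives there on crossing 7 is 7 — never all 8.
So no plan with fewer than 9 crossings exists, and this one achieves 9:
1. bodyguard III and diplomat III cross → the new quay.
2. bodyguard III crosses ← the old quay.
3. bodyguard II, bodyguard III, and diplomat II cross → the new quay.
4. bodyguard III and diplomat III cross ← the old quay.
5. bodyguard I, bodyguard III, and bodyguard IV cross → the new quay.
6. diplomat II crosses ← the old quay.
7. diplomat II and diplomat III cross → the new quay.
8. diplomat III crosses ← the old quay.
9. diplomat I, diplomat III, and diplomat IV cross → the new quay.

9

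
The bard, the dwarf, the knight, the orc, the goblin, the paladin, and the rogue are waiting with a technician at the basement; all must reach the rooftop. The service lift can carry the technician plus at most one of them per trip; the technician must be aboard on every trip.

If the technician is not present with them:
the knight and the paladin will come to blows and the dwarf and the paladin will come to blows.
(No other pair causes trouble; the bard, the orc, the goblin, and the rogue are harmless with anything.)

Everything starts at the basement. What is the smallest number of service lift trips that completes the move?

Counting alone: the technician can take at most 1 across per trip to the rooftop, so moving all 7 needs at least 7 loaded trips out, with a return between consecutive ones — at least 13 crossings.
The safety rule pushes this higher. Following every safe sequence of crossings, the most of the 7 that can be at the rooftop as the service lift arrives there on crossing 13 is 6 — never all 7.
So no plan with fewer than 15 crossings exists, and this one achieves 15:
1. Technician goes to the rooftop with the paladin.  [the basement: the bard, the dwarf, the goblin, the knight, the orc, the rogue | the rooftop: the paladin]
2. Technician goes back to the basement alone.  [the basement: the bard, the dwarf, the goblin, the knight, the orc, the rogue | the rooftop: the paladin]
3. Technician goes to the rooftop with the bard.  [the basement: the dwarf, the goblin, the knight, the orc, the rogue | the rooftop: the bard, the paladin]
4. Technician goes back to the basement alone.  [the basement: the dwarf, the goblin, the knight, the orc, the rogue | the rooftop: the bard, the paladin]
5. Technician goes to the rooftop with the dwarf.  [the basement: the goblin, the knight, the orc, the rogue | the rooftop: the bard, the dwarf, the paladin]
6. Technician goes back to the basement with the paladin.  [the basement: the goblin, the knight, the orc, the paladin, the rogue | the rooftop: the bard, the dwarf]
7. Technician goes to the rooftop with the knight.  [the basement: the goblin, the orc, the paladin, the rogue | the rooftop: the bard, the dwarf, the knight]
8. Technician goes back to the basement alone.  [the basement: the goblin, the orc, the paladin, the rogue | the rooftop: the bard, the dwarf, the knight]
9. Technician goes to the rooftop with the orc.  [the basement: the goblin, the paladin, the rogue | the rooftop: the bard, the dwarf, the knight, the orc]
10. Technician goes back to the basement alone.  [the basement: the goblin, the paladin, the rogue | the rooftop: the bard, the dwarf, the knight, the orc]
11. Technician goes to the rooftop with the goblin.  [the basement: the paladin, the rogue | the rooftop: the bard, the dwarf, the goblin, the knight, the orc]
12. Technician goes back to the basement alone.  [the basement: the paladin, the rogue | the rooftop: the bard, the dwarf, the goblin, the knight, the orc]
13. Technician goes to the rooftop with the rogue.  [the basement: the paladin | the rooftop: the bard, the dwarf, the goblin, the knight, the orc, the rogue]
14. Technician goes back to the basement alone.  [the basement: the paladin | the rooftop: the bard, the dwarf, the goblin, the knight, the orc, the rogue]
15. Technician goes to the rooftop with the paladin.  [the basement: — | the rooftop: the bard, the dwarf, the goblin, the knight, the orc, the paladin, the rogue]

15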